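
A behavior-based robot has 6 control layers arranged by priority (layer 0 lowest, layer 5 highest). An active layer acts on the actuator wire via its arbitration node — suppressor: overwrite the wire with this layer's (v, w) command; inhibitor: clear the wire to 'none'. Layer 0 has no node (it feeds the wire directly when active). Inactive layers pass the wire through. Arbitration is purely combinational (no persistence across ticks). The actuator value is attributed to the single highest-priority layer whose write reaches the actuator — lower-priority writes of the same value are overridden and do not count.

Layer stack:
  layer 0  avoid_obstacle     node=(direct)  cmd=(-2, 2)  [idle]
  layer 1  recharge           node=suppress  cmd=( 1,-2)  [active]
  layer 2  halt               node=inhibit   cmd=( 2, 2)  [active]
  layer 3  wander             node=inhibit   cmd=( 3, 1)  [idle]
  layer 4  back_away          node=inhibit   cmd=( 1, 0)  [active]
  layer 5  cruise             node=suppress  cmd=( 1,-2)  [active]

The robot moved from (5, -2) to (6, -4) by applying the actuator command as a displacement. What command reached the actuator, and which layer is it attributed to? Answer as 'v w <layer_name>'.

displacement = (6, -4) − (5, -2) = (1, -2)
[0] avoid_obstacle off; wire := none
[1] recharge on (suppress); wire := (1, -2)
[2] halt on (inhibit); wire := none
[3] wander off; pass none
[4] back_away on (inhibit); wire := none
[5] cruise on (suppress); wire := (1, -2)
output (1, -2) — from layer 5 (cruise)

1 -2 cruise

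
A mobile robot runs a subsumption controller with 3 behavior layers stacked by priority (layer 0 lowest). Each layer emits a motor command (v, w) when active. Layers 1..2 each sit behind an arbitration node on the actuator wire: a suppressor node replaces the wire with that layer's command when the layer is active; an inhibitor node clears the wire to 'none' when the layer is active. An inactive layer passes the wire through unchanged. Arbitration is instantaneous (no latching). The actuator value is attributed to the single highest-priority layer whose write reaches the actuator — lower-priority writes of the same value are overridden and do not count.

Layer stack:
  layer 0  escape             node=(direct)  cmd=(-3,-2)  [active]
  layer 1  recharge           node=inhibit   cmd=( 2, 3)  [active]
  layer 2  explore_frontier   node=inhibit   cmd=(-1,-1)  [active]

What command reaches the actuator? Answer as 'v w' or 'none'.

none

layer 0 (escape) active — direct: (-3, -2)
layer 1 (recharge) active — inhibits: none
layer 2 (explore_frontier) active — inhibits: none
→ actuator none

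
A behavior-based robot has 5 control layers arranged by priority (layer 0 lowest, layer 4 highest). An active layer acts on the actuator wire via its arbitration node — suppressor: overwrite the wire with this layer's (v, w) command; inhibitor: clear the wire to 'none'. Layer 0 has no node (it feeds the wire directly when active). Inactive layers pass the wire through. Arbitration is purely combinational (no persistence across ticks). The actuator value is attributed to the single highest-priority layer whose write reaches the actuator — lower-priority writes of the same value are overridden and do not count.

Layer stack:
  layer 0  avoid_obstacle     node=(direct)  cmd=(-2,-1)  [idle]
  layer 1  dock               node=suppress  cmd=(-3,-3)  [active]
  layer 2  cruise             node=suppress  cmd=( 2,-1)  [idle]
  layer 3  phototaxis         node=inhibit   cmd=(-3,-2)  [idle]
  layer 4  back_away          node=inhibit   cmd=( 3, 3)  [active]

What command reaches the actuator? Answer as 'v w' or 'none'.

L0 avoid_obstacle: idle → wire = none
L1 dock: active, suppressor → wire = (-3, -3)
L2 cruise: idle → wire stays (-3, -3)
L3 phototaxis: idle → wire stays (-3, -3)
L4 back_away: active, inhibitor → wire = none
actuator = none

none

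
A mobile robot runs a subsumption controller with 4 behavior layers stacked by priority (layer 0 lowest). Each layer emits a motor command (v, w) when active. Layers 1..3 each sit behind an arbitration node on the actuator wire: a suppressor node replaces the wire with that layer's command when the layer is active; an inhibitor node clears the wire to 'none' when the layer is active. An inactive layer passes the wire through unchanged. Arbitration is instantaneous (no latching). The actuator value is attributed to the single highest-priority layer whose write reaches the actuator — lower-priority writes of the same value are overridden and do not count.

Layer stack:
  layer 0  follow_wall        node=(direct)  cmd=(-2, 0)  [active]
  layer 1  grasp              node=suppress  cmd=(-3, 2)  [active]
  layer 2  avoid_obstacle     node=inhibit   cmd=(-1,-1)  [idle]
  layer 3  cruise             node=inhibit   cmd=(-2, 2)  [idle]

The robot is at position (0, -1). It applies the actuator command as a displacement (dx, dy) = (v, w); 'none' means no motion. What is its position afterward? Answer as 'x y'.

[0] follow_wall on; wire := (-2, 0)
[1] grasp on (suppress); wire := (-3, 2)
[2] avoid_obstacle off; pass (-3, 2)
[3] cruise off; pass (-3, 2)
output (-3, 2)
position: (0, -1) + (-3, 2) = (-3, 1)

-3 1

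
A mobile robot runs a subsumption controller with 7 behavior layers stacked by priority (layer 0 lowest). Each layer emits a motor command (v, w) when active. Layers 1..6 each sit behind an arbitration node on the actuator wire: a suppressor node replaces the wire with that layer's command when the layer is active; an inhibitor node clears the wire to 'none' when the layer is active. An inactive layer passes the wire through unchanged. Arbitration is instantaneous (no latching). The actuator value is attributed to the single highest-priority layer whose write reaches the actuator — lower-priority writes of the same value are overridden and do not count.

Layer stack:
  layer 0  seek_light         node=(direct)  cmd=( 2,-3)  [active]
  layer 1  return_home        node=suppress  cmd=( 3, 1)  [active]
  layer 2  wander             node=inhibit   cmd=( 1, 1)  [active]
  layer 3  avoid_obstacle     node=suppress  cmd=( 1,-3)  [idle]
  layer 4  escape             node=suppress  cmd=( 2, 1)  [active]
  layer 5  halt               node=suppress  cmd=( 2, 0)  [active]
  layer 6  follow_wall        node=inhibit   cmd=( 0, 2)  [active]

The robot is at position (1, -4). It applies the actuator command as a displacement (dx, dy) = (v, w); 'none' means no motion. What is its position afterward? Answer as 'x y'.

1 -4

[0] seek_light on; wire := (2, -3)
[1] return_home on (suppress); wire := (3, 1)
[2] wander on (inhibit); wire := none
[3] avoid_obstacle off; pass none
[4] escape on (suppress); wire := (2, 1)
[5] halt on (suppress); wire := (2, 0)
[6] follow_wall on (inhibit); wire := none
output none
position: (1, -4) + none = (1, -4)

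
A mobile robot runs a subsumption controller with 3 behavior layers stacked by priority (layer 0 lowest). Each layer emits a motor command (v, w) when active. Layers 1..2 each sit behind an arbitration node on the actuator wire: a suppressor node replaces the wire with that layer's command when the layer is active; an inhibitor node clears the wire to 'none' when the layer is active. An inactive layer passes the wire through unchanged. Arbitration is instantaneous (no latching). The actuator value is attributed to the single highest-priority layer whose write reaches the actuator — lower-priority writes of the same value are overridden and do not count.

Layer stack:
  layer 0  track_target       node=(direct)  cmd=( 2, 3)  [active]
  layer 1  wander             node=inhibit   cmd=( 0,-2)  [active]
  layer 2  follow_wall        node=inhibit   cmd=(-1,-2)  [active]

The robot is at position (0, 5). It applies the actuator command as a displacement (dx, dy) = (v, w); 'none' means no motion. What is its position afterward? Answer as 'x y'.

0 5

layer 0 (track_target) active — direct: (2, 3)
layer 1 (wander) active — inhibits: none
layer 2 (follow_wall) active — inhibits: none
→ actuator none
position: (0, 5) + none = (0, 5)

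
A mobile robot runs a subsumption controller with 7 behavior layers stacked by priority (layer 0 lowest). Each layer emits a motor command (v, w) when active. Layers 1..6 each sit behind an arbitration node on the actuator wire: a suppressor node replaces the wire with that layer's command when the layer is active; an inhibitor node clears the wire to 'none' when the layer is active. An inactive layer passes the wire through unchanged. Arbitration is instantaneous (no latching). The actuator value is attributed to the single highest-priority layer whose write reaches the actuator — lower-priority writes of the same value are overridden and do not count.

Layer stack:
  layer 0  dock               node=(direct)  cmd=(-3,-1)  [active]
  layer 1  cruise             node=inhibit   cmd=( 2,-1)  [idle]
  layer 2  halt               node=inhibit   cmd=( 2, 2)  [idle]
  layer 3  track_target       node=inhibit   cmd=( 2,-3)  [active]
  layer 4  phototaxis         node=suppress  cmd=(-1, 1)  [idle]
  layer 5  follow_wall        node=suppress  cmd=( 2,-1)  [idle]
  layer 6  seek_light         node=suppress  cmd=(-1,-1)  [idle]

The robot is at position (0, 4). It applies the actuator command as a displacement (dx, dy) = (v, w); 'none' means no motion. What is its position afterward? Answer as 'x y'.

0 4

L0 dock: active, feeds wire = (-3, -1)
L1 cruise: idle → wire stays (-3, -1)
L2 halt: idle → wire stays (-3, -1)
L3 track_target: active, inhibitor → wire = none
L4 phototaxis: idle → wire stays none
L5 follow_wall: idle → wire stays none
L6 seek_light: idle → wire stays none
actuator = none
position: (0, 4) + none = (0, 4)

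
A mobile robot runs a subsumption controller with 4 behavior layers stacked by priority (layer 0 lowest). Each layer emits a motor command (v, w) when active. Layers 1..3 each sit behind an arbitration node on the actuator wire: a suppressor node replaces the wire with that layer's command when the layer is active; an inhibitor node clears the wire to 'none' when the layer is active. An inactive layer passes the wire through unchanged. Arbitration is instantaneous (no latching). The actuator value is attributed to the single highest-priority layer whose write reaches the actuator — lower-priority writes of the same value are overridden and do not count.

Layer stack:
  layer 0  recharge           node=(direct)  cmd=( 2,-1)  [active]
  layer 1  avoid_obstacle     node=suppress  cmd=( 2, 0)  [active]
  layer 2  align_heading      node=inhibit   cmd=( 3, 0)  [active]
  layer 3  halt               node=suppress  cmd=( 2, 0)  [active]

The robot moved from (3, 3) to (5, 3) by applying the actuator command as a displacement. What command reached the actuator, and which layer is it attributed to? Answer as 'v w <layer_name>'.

2 0 halt

displacement = (5, 3) − (3, 3) = (2, 0)
[0] recharge on; wire := (2, -1)
[1] avoid_obstacle on (suppress); wire := (2, 0)
[2] align_heading on (inhibit); wire := none
[3] halt on (suppress); wire := (2, 0)
output (2, 0) — from layer 3 (halt)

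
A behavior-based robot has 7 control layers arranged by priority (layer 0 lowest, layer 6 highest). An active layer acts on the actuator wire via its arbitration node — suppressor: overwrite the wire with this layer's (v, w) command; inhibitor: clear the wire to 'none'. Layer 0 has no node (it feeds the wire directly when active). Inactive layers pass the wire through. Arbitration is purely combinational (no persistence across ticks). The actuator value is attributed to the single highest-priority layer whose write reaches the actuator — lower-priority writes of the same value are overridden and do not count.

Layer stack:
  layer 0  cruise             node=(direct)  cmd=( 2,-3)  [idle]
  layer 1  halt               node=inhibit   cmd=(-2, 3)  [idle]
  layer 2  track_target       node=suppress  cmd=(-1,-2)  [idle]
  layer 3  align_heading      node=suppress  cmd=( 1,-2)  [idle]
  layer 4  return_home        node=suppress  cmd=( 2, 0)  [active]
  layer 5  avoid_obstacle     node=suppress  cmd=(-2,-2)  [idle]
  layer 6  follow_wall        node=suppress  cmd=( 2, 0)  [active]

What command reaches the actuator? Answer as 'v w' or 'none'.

L0 cruise: idle → wire = none
L1 halt: idle → wire stays none
L2 track_target: idle → wire stays none
L3 align_heading: idle → wire stays none
L4 return_home: active, suppressor → wire = (2, 0)
L5 avoid_obstacle: idle → wire stays (2, 0)
L6 follow_wall: active, suppressor → wire = (2, 0)
actuator = (2, 0)

2 0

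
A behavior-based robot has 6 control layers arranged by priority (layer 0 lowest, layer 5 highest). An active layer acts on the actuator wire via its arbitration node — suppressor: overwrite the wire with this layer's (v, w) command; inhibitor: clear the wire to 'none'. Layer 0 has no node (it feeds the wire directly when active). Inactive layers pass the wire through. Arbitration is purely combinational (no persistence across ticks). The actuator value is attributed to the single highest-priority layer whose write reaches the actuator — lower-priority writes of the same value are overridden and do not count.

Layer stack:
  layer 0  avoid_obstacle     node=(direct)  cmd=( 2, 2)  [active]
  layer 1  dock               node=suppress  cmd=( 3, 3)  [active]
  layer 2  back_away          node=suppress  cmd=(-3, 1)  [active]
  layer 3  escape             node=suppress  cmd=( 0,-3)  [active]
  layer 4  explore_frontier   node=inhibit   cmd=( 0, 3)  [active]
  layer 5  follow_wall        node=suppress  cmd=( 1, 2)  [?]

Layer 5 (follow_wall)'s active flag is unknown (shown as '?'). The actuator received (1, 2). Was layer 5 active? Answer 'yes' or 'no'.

yes

If layer 5 is active=yes:
  actuator would be (1, 2)
If layer 5 is active=no:
  actuator would be none
Observed (1, 2), so layer 5 was active.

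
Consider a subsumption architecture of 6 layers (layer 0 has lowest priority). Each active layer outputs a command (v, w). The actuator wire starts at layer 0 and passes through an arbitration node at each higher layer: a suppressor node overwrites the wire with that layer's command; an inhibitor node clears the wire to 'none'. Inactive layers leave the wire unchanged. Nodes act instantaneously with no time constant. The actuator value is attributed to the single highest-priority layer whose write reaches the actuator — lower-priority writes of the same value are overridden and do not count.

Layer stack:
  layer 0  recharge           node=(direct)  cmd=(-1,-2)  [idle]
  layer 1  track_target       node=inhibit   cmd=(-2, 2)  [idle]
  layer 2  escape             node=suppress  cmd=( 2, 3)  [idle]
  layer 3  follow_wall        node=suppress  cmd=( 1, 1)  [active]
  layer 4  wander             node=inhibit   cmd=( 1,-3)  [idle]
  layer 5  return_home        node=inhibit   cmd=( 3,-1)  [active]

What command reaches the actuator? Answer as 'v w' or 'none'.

[0] recharge off; wire := none
[1] track_target off; pass none
[2] escape off; pass none
[3] follow_wall on (suppress); wire := (1, 1)
[4] wander off; pass (1, 1)
[5] return_home on (inhibit); wire := none
output none

none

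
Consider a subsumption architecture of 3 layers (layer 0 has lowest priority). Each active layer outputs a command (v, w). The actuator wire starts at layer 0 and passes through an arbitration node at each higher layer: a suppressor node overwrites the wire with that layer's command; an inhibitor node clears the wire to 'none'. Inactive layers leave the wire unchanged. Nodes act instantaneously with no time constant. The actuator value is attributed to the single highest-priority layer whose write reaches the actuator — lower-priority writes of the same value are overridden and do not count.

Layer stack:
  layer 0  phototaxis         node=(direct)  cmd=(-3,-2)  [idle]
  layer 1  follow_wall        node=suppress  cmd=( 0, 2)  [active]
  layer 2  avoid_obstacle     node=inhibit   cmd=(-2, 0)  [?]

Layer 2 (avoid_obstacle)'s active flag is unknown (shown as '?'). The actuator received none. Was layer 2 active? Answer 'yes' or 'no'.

yes

If layer 2 is active=yes:
  actuator would be none
If layer 2 is active=no:
  actuator would be (0, 2)
Observed none, so layer 2 was active.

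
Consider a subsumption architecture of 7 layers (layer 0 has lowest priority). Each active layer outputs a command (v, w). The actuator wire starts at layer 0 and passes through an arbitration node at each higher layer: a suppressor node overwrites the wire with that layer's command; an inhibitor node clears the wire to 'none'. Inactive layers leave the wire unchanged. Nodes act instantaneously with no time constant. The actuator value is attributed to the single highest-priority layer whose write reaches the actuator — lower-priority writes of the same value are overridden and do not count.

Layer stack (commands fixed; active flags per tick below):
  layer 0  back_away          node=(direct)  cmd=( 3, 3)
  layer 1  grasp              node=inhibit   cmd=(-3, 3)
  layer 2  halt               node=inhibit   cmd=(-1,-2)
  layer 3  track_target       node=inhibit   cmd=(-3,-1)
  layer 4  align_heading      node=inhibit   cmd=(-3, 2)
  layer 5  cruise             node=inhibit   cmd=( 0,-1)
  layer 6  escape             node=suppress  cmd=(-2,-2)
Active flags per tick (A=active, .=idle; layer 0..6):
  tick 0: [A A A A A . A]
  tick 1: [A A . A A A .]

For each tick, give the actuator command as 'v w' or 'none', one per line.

-2 -2
none

tick 0:
  L0 back_away: active, feeds wire = (3, 3)
  L1 grasp: active, inhibitor → wire = none
  L2 halt: active, inhibitor → wire = none
  L3 track_target: active, inhibitor → wire = none
  L4 align_heading: active, inhibitor → wire = none
  L5 cruise: idle → wire stays none
  L6 escape: active, suppressor → wire = (-2, -2)
  actuator = (-2, -2)
tick 1:
  L0 back_away: active, feeds wire = (3, 3)
  L1 grasp: active, inhibitor → wire = none
  L2 halt: idle → wire stays none
  L3 track_target: active, inhibitor → wire = none
  L4 align_heading: active, inhibitor → wire = none
  L5 cruise: active, inhibitor → wire = none
  L6 escape: idle → wire stays none
  actuator = none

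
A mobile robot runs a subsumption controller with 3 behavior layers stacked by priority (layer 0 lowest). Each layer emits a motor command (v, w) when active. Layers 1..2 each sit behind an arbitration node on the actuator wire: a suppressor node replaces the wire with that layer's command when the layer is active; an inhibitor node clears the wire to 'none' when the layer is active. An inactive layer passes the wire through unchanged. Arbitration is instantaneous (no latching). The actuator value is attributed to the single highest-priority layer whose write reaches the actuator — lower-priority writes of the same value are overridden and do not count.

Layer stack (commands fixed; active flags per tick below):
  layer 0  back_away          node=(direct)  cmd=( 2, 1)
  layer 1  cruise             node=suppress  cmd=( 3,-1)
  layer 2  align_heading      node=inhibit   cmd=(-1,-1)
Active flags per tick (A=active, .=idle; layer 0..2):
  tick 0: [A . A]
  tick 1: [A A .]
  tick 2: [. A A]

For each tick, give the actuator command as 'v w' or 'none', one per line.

tick 0:
  L0 back_away: active, feeds wire = (2, 1)
  L1 cruise: idle → wire stays (2, 1)
  L2 align_heading: active, inhibitor → wire = none
  actuator = none
tick 1:
  L0 back_away: active, feeds wire = (2, 1)
  L1 cruise: active, suppressor → wire = (3, -1)
  L2 align_heading: idle → wire stays (3, -1)
  actuator = (3, -1)
tick 2:
  L0 back_away: idle → wire = none
  L1 cruise: active, suppressor → wire = (3, -1)
  L2 align_heading: active, inhibitor → wire = none
  actuator = none

none
3 -1
none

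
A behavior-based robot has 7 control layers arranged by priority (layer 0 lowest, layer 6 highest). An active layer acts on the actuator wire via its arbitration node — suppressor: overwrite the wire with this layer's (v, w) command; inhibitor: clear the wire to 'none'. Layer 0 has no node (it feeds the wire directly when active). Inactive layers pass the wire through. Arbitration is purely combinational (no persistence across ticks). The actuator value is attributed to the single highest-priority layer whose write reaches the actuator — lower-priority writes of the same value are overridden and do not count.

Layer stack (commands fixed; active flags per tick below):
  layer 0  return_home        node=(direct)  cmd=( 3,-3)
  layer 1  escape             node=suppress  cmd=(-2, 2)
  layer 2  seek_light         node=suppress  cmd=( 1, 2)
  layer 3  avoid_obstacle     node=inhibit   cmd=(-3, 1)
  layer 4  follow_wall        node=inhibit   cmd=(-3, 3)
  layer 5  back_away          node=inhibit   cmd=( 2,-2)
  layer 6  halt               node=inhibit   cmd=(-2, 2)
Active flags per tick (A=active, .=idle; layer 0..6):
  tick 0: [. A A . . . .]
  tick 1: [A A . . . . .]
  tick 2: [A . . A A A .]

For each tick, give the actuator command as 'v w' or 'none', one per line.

tick 0:
  layer 0 (return_home) idle — none
  layer 1 (escape) active — suppresses: (-2, 2)
  layer 2 (seek_light) active — suppresses: (1, 2)
  layer 3 (avoid_obstacle) idle — unchanged: (1, 2)
  layer 4 (follow_wall) idle — unchanged: (1, 2)
  layer 5 (back_away) idle — unchanged: (1, 2)
  layer 6 (halt) idle — unchanged: (1, 2)
  → actuator (1, 2)
tick 1:
  layer 0 (return_home) active — direct: (3, -3)
  layer 1 (escape) active — suppresses: (-2, 2)
  layer 2 (seek_light) idle — unchanged: (-2, 2)
  layer 3 (avoid_obstacle) idle — unchanged: (-2, 2)
  layer 4 (follow_wall) idle — unchanged: (-2, 2)
  layer 5 (back_away) idle — unchanged: (-2, 2)
  layer 6 (halt) idle — unchanged: (-2, 2)
  → actuator (-2, 2)
tick 2:
  layer 0 (return_home) active — direct: (3, -3)
  layer 1 (escape) idle — unchanged: (3, -3)
  layer 2 (seek_light) idle — unchanged: (3, -3)
  layer 3 (avoid_obstacle) active — inhibits: none
  layer 4 (follow_wall) active — inhibits: none
  layer 5 (back_away) active — inhibits: none
  layer 6 (halt) idle — unchanged: none
  → actuator none

1 2
-2 2
none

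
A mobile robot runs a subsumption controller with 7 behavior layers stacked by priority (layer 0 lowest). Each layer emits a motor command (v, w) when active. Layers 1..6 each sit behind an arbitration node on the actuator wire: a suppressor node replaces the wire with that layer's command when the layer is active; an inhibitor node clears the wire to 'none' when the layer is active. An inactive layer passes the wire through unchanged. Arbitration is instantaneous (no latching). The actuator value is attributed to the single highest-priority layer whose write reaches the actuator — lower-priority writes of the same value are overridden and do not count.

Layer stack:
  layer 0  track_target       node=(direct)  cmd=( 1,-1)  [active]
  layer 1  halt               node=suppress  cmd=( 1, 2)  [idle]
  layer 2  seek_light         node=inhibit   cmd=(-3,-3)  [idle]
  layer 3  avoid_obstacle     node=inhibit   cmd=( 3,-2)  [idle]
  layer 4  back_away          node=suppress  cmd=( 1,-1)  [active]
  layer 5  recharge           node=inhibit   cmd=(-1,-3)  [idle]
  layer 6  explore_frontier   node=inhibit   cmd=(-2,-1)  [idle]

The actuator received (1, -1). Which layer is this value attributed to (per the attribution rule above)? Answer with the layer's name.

back_away

[0] track_target on; wire := (1, -1)
[1] halt off; pass (1, -1)
[2] seek_light off; pass (1, -1)
[3] avoid_obstacle off; pass (1, -1)
[4] back_away on (suppress); wire := (1, -1)
[5] recharge off; pass (1, -1)
[6] explore_frontier off; pass (1, -1)
output (1, -1)
last writer: layer 4 = back_away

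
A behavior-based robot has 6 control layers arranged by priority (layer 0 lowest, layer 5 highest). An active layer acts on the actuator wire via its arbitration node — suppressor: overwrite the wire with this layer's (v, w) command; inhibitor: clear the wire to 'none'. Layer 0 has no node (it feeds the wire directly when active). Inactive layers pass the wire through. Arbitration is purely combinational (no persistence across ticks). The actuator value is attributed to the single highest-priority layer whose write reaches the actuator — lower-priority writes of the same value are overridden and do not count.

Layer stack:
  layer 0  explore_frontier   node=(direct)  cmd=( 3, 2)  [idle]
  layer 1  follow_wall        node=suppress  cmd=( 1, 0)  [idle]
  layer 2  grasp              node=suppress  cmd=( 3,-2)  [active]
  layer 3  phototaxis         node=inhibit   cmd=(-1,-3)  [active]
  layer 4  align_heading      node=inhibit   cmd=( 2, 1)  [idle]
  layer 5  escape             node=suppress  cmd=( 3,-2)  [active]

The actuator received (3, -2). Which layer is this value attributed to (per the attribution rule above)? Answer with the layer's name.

escape

[0] explore_frontier off; wire := none
[1] follow_wall off; pass none
[2] grasp on (suppress); wire := (3, -2)
[3] phototaxis on (inhibit); wire := none
[4] align_heading off; pass none
[5] escape on (suppress); wire := (3, -2)
output (3, -2)
last writer: layer 5 = escape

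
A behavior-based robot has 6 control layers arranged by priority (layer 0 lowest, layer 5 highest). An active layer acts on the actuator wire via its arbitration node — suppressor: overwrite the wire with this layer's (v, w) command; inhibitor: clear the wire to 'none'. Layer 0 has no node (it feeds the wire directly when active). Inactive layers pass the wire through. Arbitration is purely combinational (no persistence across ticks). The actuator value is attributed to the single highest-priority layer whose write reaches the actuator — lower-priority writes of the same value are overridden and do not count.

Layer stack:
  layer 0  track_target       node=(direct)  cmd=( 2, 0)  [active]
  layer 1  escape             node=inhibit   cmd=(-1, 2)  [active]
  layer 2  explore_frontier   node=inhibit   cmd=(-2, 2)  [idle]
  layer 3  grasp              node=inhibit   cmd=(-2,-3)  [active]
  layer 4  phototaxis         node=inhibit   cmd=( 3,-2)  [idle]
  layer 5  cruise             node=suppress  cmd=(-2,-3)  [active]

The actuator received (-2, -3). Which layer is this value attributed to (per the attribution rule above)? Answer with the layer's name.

[0] track_target on; wire := (2, 0)
[1] escape on (inhibit); wire := none
[2] explore_frontier off; pass none
[3] grasp on (inhibit); wire := none
[4] phototaxis off; pass none
[5] cruise on (suppress); wire := (-2, -3)
output (-2, -3)
last writer: layer 5 = cruise

cruise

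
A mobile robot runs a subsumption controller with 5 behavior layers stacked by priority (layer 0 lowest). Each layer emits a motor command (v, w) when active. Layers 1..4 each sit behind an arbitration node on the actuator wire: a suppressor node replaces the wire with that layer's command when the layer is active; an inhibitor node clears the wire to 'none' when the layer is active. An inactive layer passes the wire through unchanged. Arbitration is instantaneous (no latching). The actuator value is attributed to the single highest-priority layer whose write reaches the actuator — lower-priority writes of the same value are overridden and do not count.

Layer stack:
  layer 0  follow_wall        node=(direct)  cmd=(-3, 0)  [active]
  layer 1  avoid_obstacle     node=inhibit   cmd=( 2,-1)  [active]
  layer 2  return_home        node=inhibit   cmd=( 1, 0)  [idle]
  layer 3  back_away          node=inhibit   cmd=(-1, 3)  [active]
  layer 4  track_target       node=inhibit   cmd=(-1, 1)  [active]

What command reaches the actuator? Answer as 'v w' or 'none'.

none

L0 follow_wall: active, feeds wire = (-3, 0)
L1 avoid_obstacle: active, inhibitor → wire = none
L2 return_home: idle → wire stays none
L3 back_away: active, inhibitor → wire = none
L4 track_target: active, inhibitor → wire = none
actuator = none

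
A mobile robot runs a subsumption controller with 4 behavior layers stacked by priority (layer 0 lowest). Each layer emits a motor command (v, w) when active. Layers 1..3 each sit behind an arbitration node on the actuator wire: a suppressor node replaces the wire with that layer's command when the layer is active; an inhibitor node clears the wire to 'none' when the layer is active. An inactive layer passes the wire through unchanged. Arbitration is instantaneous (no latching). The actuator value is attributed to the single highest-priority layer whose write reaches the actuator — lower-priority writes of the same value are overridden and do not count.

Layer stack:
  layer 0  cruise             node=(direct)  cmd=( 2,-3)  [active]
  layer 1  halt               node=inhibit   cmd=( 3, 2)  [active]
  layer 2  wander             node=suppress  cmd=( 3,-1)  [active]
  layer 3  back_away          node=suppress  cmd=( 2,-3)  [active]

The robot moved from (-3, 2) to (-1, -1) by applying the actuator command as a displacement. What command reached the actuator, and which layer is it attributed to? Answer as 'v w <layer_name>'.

displacement = (-1, -1) − (-3, 2) = (2, -3)
L0 cruise: active, feeds wire = (2, -3)
L1 halt: active, inhibitor → wire = none
L2 wander: active, suppressor → wire = (3, -1)
L3 back_away: active, suppressor → wire = (2, -3)
actuator = (2, -3) — from layer 3 (back_away)

2 -3 back_away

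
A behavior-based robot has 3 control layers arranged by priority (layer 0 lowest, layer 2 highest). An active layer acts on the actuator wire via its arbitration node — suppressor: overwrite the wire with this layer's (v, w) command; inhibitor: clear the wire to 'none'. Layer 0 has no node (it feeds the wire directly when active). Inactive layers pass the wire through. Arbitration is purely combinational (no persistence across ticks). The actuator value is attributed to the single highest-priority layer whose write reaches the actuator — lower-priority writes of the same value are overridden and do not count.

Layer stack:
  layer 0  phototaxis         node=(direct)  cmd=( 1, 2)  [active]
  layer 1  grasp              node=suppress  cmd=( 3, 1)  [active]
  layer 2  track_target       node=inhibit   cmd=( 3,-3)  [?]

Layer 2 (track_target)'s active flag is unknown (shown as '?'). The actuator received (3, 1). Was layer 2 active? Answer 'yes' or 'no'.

no

If layer 2 is active=yes:
  actuator would be none
If layer 2 is active=no:
  actuator would be (3, 1)
Observed (3, 1), so layer 2 was idle.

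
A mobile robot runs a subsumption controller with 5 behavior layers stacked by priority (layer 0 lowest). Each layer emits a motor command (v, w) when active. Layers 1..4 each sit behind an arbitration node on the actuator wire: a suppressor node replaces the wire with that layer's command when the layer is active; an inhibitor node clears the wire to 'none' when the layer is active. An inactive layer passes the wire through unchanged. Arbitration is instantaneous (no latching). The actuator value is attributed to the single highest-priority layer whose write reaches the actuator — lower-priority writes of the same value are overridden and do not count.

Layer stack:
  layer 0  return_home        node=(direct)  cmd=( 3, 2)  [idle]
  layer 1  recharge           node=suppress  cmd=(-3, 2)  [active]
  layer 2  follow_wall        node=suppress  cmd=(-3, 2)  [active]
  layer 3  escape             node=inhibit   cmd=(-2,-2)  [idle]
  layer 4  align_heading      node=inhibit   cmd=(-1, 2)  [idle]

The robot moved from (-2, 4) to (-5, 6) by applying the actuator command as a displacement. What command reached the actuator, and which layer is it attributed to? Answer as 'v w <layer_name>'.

-3 2 follow_wall

displacement = (-5, 6) − (-2, 4) = (-3, 2)
layer 0 (return_home) idle — none
layer 1 (recharge) active — suppresses: (-3, 2)
layer 2 (follow_wall) active — suppresses: (-3, 2)
layer 3 (escape) idle — unchanged: (-3, 2)
layer 4 (align_heading) idle — unchanged: (-3, 2)
→ actuator (-3, 2) — from layer 2 (follow_wall)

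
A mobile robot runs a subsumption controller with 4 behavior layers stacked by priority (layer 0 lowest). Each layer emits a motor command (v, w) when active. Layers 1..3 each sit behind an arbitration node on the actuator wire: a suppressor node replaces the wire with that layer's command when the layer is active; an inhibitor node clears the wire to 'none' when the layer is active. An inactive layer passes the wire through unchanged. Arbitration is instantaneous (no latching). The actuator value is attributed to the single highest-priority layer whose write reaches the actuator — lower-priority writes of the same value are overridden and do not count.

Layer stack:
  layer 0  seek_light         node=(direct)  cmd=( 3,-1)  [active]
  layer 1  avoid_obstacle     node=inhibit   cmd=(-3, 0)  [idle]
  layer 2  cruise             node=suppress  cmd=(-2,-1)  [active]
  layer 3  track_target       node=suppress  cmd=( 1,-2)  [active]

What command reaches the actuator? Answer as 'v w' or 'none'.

1 -2

L0 seek_light: active, feeds wire = (3, -1)
L1 avoid_obstacle: idle → wire stays (3, -1)
L2 cruise: active, suppressor → wire = (-2, -1)
L3 track_target: active, suppressor → wire = (1, -2)
actuator = (1, -2)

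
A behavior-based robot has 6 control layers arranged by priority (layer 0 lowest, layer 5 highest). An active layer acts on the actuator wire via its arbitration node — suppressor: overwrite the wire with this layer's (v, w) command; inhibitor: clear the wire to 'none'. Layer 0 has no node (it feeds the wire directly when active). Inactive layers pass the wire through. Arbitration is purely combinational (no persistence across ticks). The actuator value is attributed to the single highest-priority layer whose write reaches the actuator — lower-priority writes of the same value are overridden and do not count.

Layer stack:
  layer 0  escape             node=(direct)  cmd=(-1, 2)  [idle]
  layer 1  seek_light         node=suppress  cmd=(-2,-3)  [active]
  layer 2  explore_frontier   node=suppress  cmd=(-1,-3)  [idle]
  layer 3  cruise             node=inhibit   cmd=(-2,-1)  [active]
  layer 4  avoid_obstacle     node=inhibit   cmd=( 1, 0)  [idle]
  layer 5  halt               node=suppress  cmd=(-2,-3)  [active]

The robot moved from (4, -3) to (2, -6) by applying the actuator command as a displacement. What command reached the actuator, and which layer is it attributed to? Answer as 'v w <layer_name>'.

-2 -3 halt

displacement = (2, -6) − (4, -3) = (-2, -3)
L0 escape: idle → wire = none
L1 seek_light: active, suppressor → wire = (-2, -3)
L2 explore_frontier: idle → wire stays (-2, -3)
L3 cruise: active, inhibitor → wire = none
L4 avoid_obstacle: idle → wire stays none
L5 halt: active, suppressor → wire = (-2, -3)
actuator = (-2, -3) — from layer 5 (halt)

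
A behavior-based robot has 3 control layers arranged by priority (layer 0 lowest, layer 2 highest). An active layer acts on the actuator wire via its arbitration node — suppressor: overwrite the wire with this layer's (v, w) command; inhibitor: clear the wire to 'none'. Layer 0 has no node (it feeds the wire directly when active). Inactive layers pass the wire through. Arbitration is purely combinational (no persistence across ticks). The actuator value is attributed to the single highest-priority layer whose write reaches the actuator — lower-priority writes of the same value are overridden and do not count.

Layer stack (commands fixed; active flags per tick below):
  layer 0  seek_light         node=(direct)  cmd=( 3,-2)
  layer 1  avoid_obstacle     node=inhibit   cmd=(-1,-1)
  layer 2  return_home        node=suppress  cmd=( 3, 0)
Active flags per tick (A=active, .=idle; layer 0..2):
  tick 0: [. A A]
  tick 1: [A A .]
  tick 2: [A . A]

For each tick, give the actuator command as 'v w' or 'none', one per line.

3 0
none
3 0

tick 0:
  layer 0 (seek_light) idle — none
  layer 1 (avoid_obstacle) active — inhibits: none
  layer 2 (return_home) active — suppresses: (3, 0)
  → actuator (3, 0)
tick 1:
  layer 0 (seek_light) active — direct: (3, -2)
  layer 1 (avoid_obstacle) active — inhibits: none
  layer 2 (return_home) idle — unchanged: none
  → actuator none
tick 2:
  layer 0 (seek_light) active — direct: (3, -2)
  layer 1 (avoid_obstacle) idle — unchanged: (3, -2)
  layer 2 (return_home) active — suppresses: (3, 0)
  → actuator (3, 0)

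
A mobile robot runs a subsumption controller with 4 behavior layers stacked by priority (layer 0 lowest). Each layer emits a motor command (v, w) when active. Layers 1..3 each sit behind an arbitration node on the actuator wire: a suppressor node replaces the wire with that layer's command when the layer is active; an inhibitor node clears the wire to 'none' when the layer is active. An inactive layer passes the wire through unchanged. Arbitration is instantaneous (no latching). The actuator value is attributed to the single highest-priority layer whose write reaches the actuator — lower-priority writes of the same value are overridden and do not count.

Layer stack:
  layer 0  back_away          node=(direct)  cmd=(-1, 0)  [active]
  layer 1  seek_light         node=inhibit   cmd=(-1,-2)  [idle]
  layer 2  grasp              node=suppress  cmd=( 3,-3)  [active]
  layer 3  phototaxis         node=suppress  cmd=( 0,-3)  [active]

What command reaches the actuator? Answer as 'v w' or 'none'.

0 -3

[0] back_away on; wire := (-1, 0)
[1] seek_light off; pass (-1, 0)
[2] grasp on (suppress); wire := (3, -3)
[3] phototaxis on (suppress); wire := (0, -3)
output (0, -3)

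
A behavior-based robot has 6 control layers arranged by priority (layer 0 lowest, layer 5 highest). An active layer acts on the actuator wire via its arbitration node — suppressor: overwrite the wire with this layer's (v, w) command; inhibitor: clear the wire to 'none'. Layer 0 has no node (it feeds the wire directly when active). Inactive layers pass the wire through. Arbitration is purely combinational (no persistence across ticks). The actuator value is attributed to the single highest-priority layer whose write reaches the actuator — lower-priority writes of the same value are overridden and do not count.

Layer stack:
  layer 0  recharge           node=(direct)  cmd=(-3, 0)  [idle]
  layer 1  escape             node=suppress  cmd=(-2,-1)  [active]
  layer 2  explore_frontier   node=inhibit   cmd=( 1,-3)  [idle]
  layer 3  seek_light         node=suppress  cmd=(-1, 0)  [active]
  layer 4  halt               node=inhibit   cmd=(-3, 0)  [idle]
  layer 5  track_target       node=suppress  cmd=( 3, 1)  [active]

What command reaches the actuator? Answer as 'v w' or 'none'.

layer 0 (recharge) idle — none
layer 1 (escape) active — suppresses: (-2, -1)
layer 2 (explore_frontier) idle — unchanged: (-2, -1)
layer 3 (seek_light) active — suppresses: (-1, 0)
layer 4 (halt) idle — unchanged: (-1, 0)
layer 5 (track_target) active — suppresses: (3, 1)
→ actuator (3, 1)

3 1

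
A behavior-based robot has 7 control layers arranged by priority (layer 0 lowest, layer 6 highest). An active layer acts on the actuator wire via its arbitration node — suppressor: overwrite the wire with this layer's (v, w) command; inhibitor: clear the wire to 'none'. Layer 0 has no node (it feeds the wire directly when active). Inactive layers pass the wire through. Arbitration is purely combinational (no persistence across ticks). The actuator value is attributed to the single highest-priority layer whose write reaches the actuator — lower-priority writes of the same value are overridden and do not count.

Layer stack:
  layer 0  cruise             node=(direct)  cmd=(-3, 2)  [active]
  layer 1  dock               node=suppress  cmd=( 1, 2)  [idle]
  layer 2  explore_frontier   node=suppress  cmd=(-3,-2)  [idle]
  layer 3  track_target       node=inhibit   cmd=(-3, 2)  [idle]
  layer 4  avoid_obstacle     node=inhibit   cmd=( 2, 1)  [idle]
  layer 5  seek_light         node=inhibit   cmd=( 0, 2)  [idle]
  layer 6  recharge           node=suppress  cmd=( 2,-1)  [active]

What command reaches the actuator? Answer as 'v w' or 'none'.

layer 0 (cruise) active — direct: (-3, 2)
layer 1 (dock) idle — unchanged: (-3, 2)
layer 2 (explore_frontier) idle — unchanged: (-3, 2)
layer 3 (track_target) idle — unchanged: (-3, 2)
layer 4 (avoid_obstacle) idle — unchanged: (-3, 2)
layer 5 (seek_light) idle — unchanged: (-3, 2)
layer 6 (recharge) active — suppresses: (2, -1)
→ actuator (2, -1)

2 -1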